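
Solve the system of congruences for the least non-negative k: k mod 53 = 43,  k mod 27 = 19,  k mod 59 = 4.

The moduli are pairwise coprime; N = 53·27·59 = 84429.
N/53 = 1593; 1593 ≡ 3 (mod 53); 3·18 ≡ 1, so inverse 18.
N/27 = 3127; 3127 ≡ 22 (mod 27); 22·16 ≡ 1, so inverse 16.
N/59 = 1431; 1431 ≡ 15 (mod 59); 15·4 ≡ 1, so inverse 4.
k ≡ 43·1593·18 + 19·3127·16 + 4·1431·4 = 2206486.
2206486 mod 84429 = 11332.

11332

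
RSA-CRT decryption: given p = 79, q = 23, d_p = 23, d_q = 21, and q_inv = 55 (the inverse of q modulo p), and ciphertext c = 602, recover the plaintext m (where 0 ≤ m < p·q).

m₁ = c^(d_p) mod p: c ≡ 49 (mod 79), and 49^23 mod 79 = 32.
m₂ = c^(d_q) mod q: c ≡ 4 (mod 23), and 4^21 mod 23 = 6.
h = q_inv·(m₁ − m₂) mod p = 55·(32 − 6) mod 79 = 8.
m = m₂ + h·q = 6 + 8·23 = 190.

190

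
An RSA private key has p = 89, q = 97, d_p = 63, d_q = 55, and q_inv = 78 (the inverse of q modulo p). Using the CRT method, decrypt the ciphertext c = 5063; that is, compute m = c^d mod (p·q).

818

m₁ = c^(d_p) mod p: c ≡ 79 (mod 89), and 79^63 mod 89 = 17.
m₂ = c^(d_q) mod q: c ≡ 19 (mod 97), and 19^55 mod 97 = 42.
h = q_inv·(m₁ − m₂) mod p = 78·(17 − 42) mod 89 = 8.
m = m₂ + h·q = 42 + 8·97 = 818.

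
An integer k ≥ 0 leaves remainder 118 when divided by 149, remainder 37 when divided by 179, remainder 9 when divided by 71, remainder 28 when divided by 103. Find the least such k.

91607404

The moduli are pairwise coprime; N = 149·179·71·103 = 195045023.
N/149 = 1309027; 1309027 ≡ 62 (mod 149); 62·137 ≡ 1, so inverse 137.
N/179 = 1089637; 1089637 ≡ 64 (mod 179); 64·14 ≡ 1, so inverse 14.
N/71 = 2747113; 2747113 ≡ 52 (mod 71); 52·56 ≡ 1, so inverse 56.
N/103 = 1893641; 1893641 ≡ 89 (mod 103); 89·22 ≡ 1, so inverse 22.
k ≡ 118·1309027·137 + 37·1089637·14 + 9·2747113·56 + 28·1893641·22 = 24277190256.
24277190256 mod 195045023 = 91607404.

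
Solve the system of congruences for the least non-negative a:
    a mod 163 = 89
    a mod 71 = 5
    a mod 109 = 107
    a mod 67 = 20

1735387

The moduli are pairwise coprime; N = 163·71·109·67 = 84517619.
N/163 = 518513; 518513 ≡ 10 (mod 163); 10·49 ≡ 1, so inverse 49.
N/71 = 1190389; 1190389 ≡ 3 (mod 71); 3·24 ≡ 1, so inverse 24.
N/109 = 775391; 775391 ≡ 74 (mod 109); 74·28 ≡ 1, so inverse 28.
N/67 = 1261457; 1261457 ≡ 48 (mod 67); 48·7 ≡ 1, so inverse 7.
a ≡ 89·518513·49 + 5·1190389·24 + 107·775391·28 + 20·1261457·7 = 4903757289.
4903757289 mod 84517619 = 1735387.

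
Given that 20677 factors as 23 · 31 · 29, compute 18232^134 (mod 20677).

Mod 23: 18232 ≡ 16; by Fermat, exponent reduces to 134 mod 22 = 2; 16^2 ≡ 3 (mod 23).
Mod 31: 18232 ≡ 4; by Fermat, exponent reduces to 134 mod 30 = 14; 4^14 ≡ 8 (mod 31).
Mod 29: 18232 ≡ 20; by Fermat, exponent reduces to 134 mod 28 = 22; 20^22 ≡ 20 (mod 29).
Combine by CRT: x ≡ 3 (mod 23), x ≡ 8 (mod 31), x ≡ 20 (mod 29) ⇒ x ≡ 7386 (mod 20677).

7386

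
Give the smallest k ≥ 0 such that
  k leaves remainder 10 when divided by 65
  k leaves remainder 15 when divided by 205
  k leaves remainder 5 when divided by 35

11905

gcd(65, 205) = 5 and 5 | (15 − 10), so the pair is consistent; merging gives k ≡ 1245 (mod 2665), where 2665 = lcm(65, 205).
gcd(2665, 35) = 5 and 5 | (5 − 1245), so the pair is consistent; merging gives k ≡ 11905 (mod 18655), where 18655 = lcm(2665, 35).
The solution is unique modulo lcm(65, 205, 35) = 18655.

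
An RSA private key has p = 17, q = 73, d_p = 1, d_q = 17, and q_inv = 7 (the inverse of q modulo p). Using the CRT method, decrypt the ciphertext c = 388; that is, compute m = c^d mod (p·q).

1187

m₁ = c^(d_p) mod p: c ≡ 14 (mod 17), and 14^1 mod 17 = 14.
m₂ = c^(d_q) mod q: c ≡ 23 (mod 73), and 23^17 mod 73 = 19.
h = q_inv·(m₁ − m₂) mod p = 7·(14 − 19) mod 17 = 16.
m = m₂ + h·q = 19 + 16·73 = 1187.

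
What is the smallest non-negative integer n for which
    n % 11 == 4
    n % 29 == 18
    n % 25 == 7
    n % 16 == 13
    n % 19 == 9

The moduli are pairwise coprime; M = 11·29·25·16·19 = 2424400.
M/11 = 220400; 220400 ≡ 4 (mod 11); 4·3 ≡ 1, so inverse 3.
M/29 = 83600; 83600 ≡ 22 (mod 29); 22·4 ≡ 1, so inverse 4.
M/25 = 96976; 96976 ≡ 1 (mod 25), inverse 1.
M/16 = 151525; 151525 ≡ 5 (mod 16); 5·13 ≡ 1, so inverse 13.
M/19 = 127600; 127600 ≡ 15 (mod 19); 15·14 ≡ 1, so inverse 14.
n ≡ 4·220400·3 + 18·83600·4 + 7·96976·1 + 13·151525·13 + 9·127600·14 = 51028157.
51028157 mod 2424400 = 115757.

115757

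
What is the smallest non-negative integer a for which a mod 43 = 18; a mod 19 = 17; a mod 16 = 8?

The moduli are pairwise coprime; N = 43·19·16 = 13072.
N/43 = 304; 304 ≡ 3 (mod 43); 3·29 ≡ 1, so inverse 29.
N/19 = 688; 688 ≡ 4 (mod 19); 4·5 ≡ 1, so inverse 5.
N/16 = 817; 817 ≡ 1 (mod 16), inverse 1.
a ≡ 18·304·29 + 17·688·5 + 8·817·1 = 223704.
223704 mod 13072 = 1480.

1480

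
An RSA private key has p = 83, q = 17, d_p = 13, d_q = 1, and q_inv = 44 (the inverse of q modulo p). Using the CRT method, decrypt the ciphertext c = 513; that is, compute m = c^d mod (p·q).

m₁ = c^(d_p) mod p: c ≡ 15 (mod 83), and 15^13 mod 83 = 34.
m₂ = c^(d_q) mod q: c ≡ 3 (mod 17), and 3^1 mod 17 = 3.
h = q_inv·(m₁ − m₂) mod p = 44·(34 − 3) mod 83 = 36.
m = m₂ + h·q = 3 + 36·17 = 615.

615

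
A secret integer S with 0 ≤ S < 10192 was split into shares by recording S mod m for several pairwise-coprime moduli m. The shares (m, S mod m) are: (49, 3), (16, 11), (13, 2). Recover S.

The moduli are pairwise coprime; N = 49·16·13 = 10192.
N/49 = 208; 208 ≡ 12 (mod 49); 12·45 ≡ 1, so inverse 45.
N/16 = 637; 637 ≡ 13 (mod 16); 13·5 ≡ 1, so inverse 5.
N/13 = 784; 784 ≡ 4 (mod 13); 4·10 ≡ 1, so inverse 10.
S ≡ 3·208·45 + 11·637·5 + 2·784·10 = 78795.
78795 mod 10192 = 7451.

7451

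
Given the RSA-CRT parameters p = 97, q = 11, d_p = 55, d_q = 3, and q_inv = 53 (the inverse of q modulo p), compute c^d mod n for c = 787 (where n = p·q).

744

m₁ = c^(d_p) mod p: c ≡ 11 (mod 97), and 11^55 mod 97 = 65.
m₂ = c^(d_q) mod q: c ≡ 6 (mod 11), and 6^3 mod 11 = 7.
h = q_inv·(m₁ − m₂) mod p = 53·(65 − 7) mod 97 = 67.
m = m₂ + h·q = 7 + 67·11 = 744.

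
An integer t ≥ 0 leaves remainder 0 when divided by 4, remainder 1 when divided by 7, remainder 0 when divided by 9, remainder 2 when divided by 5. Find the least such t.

The moduli are pairwise coprime; N = 4·7·9·5 = 1260.
N/4 = 315; 315 ≡ 3 (mod 4); 3·3 ≡ 1, so inverse 3.
N/7 = 180; 180 ≡ 5 (mod 7); 5·3 ≡ 1, so inverse 3.
N/9 = 140; 140 ≡ 5 (mod 9); 5·2 ≡ 1, so inverse 2.
N/5 = 252; 252 ≡ 2 (mod 5); 2·3 ≡ 1, so inverse 3.
t ≡ 0·315·3 + 1·180·3 + 0·140·2 + 2·252·3 = 2052.
2052 mod 1260 = 792.

792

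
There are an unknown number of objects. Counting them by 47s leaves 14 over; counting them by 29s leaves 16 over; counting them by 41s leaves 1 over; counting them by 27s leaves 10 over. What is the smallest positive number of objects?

720289

The moduli are pairwise coprime; M = 47·29·41·27 = 1508841.
M/47 = 32103; 32103 ≡ 2 (mod 47); 2·24 ≡ 1, so inverse 24.
M/29 = 52029; 52029 ≡ 3 (mod 29); 3·10 ≡ 1, so inverse 10.
M/41 = 36801; 36801 ≡ 24 (mod 41); 24·12 ≡ 1, so inverse 12.
M/27 = 55883; 55883 ≡ 20 (mod 27); 20·23 ≡ 1, so inverse 23.
N ≡ 14·32103·24 + 16·52029·10 + 1·36801·12 + 10·55883·23 = 32405950.
32405950 mod 1508841 = 720289.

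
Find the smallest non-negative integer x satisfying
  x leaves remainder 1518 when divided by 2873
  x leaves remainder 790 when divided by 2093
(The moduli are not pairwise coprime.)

122184

gcd(2873, 2093) = 13 and 13 | (790 − 1518), so the pair is consistent; merging gives x ≡ 122184 (mod 462553), where 462553 = lcm(2873, 2093).
The solution is unique modulo lcm(2873, 2093) = 462553.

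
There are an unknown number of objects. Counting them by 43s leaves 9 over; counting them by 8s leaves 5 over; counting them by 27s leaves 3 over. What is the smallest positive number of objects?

From N ≡ 9 (mod 43) write N = 9 + 43t. Substituting into N ≡ 5 (mod 8) gives 43t ≡ 4 (mod 8), and since 3⁻¹ ≡ 3 (mod 8), t ≡ 4. Hence N ≡ 9 + 43·4 = 181 (mod 344).
From N ≡ 181 (mod 344) write N = 181 + 344t. Substituting into N ≡ 3 (mod 27) gives 344t ≡ 11 (mod 27), and since 20⁻¹ ≡ 23 (mod 27), t ≡ 10. Hence N ≡ 181 + 344·10 = 3621 (mod 9288).

3621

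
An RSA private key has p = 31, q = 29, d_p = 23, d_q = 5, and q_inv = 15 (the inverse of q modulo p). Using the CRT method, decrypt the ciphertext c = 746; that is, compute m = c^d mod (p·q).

m₁ = c^(d_p) mod p: c ≡ 2 (mod 31), and 2^23 mod 31 = 8.
m₂ = c^(d_q) mod q: c ≡ 21 (mod 29), and 21^5 mod 29 = 2.
h = q_inv·(m₁ − m₂) mod p = 15·(8 − 2) mod 31 = 28.
m = m₂ + h·q = 2 + 28·29 = 814.

814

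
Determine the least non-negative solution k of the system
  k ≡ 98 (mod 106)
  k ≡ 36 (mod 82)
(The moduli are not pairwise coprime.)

3808

gcd(106, 82) = 2 and 2 | (36 − 98), so the pair is consistent; merging gives k ≡ 3808 (mod 4346), where 4346 = lcm(106, 82).
The solution is unique modulo lcm(106, 82) = 4346.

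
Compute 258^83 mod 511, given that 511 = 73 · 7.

Mod 73: 258 ≡ 39; by Fermat, exponent reduces to 83 mod 72 = 11; 39^11 ≡ 26 (mod 73).
Mod 7: 258 ≡ 6; by Fermat, exponent reduces to 83 mod 6 = 5; 6^5 ≡ 6 (mod 7).
Combine by CRT: x ≡ 26 (mod 73), x ≡ 6 (mod 7) ⇒ x ≡ 391 (mod 511).

391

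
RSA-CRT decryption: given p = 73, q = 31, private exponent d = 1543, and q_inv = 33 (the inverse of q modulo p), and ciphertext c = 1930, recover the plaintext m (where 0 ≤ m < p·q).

d_p = d mod (p−1) = 1543 mod 72 = 31; d_q = d mod (q−1) = 13.
m₁ = c^(d_p) mod p: c ≡ 32 (mod 73), and 32^31 mod 73 = 4.
m₂ = c^(d_q) mod q: c ≡ 8 (mod 31), and 8^13 mod 31 = 16.
h = q_inv·(m₁ − m₂) mod p = 33·(4 − 16) mod 73 = 42.
m = m₂ + h·q = 16 + 42·31 = 1318.

1318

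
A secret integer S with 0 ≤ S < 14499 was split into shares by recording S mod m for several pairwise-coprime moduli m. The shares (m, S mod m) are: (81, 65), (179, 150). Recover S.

Combine the congruences pairwise.
From S ≡ 65 (mod 81) write S = 65 + 81t. Substituting into S ≡ 150 (mod 179) gives 81t ≡ 85 (mod 179), and since 81⁻¹ ≡ 42 (mod 179), t ≡ 169. Hence S ≡ 65 + 81·169 = 13754 (mod 14499).

13754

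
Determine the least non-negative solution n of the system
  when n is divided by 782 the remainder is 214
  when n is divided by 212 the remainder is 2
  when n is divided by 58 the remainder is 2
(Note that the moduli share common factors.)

165998

gcd(782, 212) = 2 and 2 | (2 − 214), so the pair is consistent; merging gives n ≡ 214 (mod 82892), where 82892 = lcm(782, 212).
gcd(82892, 58) = 2 and 2 | (2 − 214), so the pair is consistent; merging gives n ≡ 165998 (mod 2403868), where 2403868 = lcm(82892, 58).
The solution is unique modulo lcm(782, 212, 58) = 2403868.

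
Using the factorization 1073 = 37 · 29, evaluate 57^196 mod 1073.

Mod 37: 57 ≡ 20; by Fermat, exponent reduces to 196 mod 36 = 16; 20^16 ≡ 16 (mod 37).
Mod 29: 57 ≡ 28; since 28 | 196, by Fermat 28^196 ≡ 1 (mod 29).
Combine by CRT: x ≡ 16 (mod 37), x ≡ 1 (mod 29) ⇒ x ≡ 349 (mod 1073).

349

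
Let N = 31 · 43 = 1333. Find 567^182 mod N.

732

Mod 31: 567 ≡ 9; by Fermat, exponent reduces to 182 mod 30 = 2; 9^2 ≡ 19 (mod 31).
Mod 43: 567 ≡ 8; by Fermat, exponent reduces to 182 mod 42 = 14; 8^14 ≡ 1 (mod 43).
Combine by CRT: x ≡ 19 (mod 31), x ≡ 1 (mod 43) ⇒ x ≡ 732 (mod 1333).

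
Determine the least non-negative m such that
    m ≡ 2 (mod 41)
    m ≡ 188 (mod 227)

Combine the congruences pairwise.
From m ≡ 2 (mod 41) write m = 2 + 41t. Substituting into m ≡ 188 (mod 227) gives 41t ≡ 186 (mod 227), and since 41⁻¹ ≡ 72 (mod 227), t ≡ 226. Hence m ≡ 2 + 41·226 = 9268 (mod 9307).

9268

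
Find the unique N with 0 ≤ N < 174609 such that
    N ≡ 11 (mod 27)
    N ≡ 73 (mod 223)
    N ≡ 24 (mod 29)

161525

From N ≡ 11 (mod 27) write N = 11 + 27t. Substituting into N ≡ 73 (mod 223) gives 27t ≡ 62 (mod 223), and since 27⁻¹ ≡ 190 (mod 223), t ≡ 184. Hence N ≡ 11 + 27·184 = 4979 (mod 6021).
From N ≡ 4979 (mod 6021) write N = 4979 + 6021t. Substituting into N ≡ 24 (mod 29) gives 6021t ≡ 4 (mod 29), and since 18⁻¹ ≡ 21 (mod 29), t ≡ 26. Hence N ≡ 4979 + 6021·26 = 161525 (mod 174609).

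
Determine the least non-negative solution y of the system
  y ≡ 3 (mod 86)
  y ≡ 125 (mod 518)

13075

Combine the congruences pairwise.
gcd(86, 518) = 2 and 2 | (125 − 3), so the pair is consistent; merging gives y ≡ 13075 (mod 22274), where 22274 = lcm(86, 518).
The solution is unique modulo lcm(86, 518) = 22274.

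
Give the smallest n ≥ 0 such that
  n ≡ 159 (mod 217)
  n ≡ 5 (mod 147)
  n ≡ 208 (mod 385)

593

gcd(217, 147) = 7 and 7 | (5 − 159), so the pair is consistent; merging gives n ≡ 593 (mod 4557), where 4557 = lcm(217, 147).
gcd(4557, 385) = 7 and 7 | (208 − 593), so the pair is consistent; merging gives n ≡ 593 (mod 250635), where 250635 = lcm(4557, 385).
The solution is unique modulo lcm(217, 147, 385) = 250635.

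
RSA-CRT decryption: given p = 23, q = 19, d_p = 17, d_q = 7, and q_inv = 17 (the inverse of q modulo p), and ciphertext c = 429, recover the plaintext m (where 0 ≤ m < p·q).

m₁ = c^(d_p) mod p: c ≡ 15 (mod 23), and 15^17 mod 23 = 10.
m₂ = c^(d_q) mod q: c ≡ 11 (mod 19), and 11^7 mod 19 = 11.
h = q_inv·(m₁ − m₂) mod p = 17·(10 − 11) mod 23 = 6.
m = m₂ + h·q = 11 + 6·19 = 125.

125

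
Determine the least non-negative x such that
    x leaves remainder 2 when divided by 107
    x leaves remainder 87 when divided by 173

6315

From x ≡ 2 (mod 107) write x = 2 + 107t. Substituting into x ≡ 87 (mod 173) gives 107t ≡ 85 (mod 173), and since 107⁻¹ ≡ 76 (mod 173), t ≡ 59. Hence x ≡ 2 + 107·59 = 6315 (mod 18511).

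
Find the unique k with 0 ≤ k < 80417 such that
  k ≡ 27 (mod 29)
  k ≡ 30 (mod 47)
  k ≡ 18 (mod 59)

63856

Combine the congruences pairwise.
From k ≡ 27 (mod 29) write k = 27 + 29t. Substituting into k ≡ 30 (mod 47) gives 29t ≡ 3 (mod 47), and since 29⁻¹ ≡ 13 (mod 47), t ≡ 39. Hence k ≡ 27 + 29·39 = 1158 (mod 1363).
From k ≡ 1158 (mod 1363) write k = 1158 + 1363t. Substituting into k ≡ 18 (mod 59) gives 1363t ≡ 40 (mod 59), and since 6⁻¹ ≡ 10 (mod 59), t ≡ 46. Hence k ≡ 1158 + 1363·46 = 63856 (mod 80417).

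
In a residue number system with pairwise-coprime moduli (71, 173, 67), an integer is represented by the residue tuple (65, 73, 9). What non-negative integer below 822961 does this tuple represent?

Combine the congruences pairwise.
From x ≡ 65 (mod 71) write x = 65 + 71t. Substituting into x ≡ 73 (mod 173) gives 71t ≡ 8 (mod 173), and since 71⁻¹ ≡ 39 (mod 173), t ≡ 139. Hence x ≡ 65 + 71·139 = 9934 (mod 12283).
From x ≡ 9934 (mod 12283) write x = 9934 + 12283t. Substituting into x ≡ 9 (mod 67) gives 12283t ≡ 58 (mod 67), and since 22⁻¹ ≡ 64 (mod 67), t ≡ 27. Hence x ≡ 9934 + 12283·27 = 341575 (mod 822961).

341575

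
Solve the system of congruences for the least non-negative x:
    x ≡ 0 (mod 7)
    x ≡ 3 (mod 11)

14

Combine the congruences pairwise.
From x ≡ 0 (mod 7) write x = 0 + 7t. Substituting into x ≡ 3 (mod 11) gives 7t ≡ 3 (mod 11), and since 7⁻¹ ≡ 8 (mod 11), t ≡ 2. Hence x ≡ 0 + 7·2 = 14 (mod 77).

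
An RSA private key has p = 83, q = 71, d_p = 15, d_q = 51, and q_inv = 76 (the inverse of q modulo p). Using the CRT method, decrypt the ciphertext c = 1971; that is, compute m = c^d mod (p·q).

m₁ = c^(d_p) mod p: c ≡ 62 (mod 83), and 62^15 mod 83 = 56.
m₂ = c^(d_q) mod q: c ≡ 54 (mod 71), and 54^51 mod 71 = 54.
h = q_inv·(m₁ − m₂) mod p = 76·(56 − 54) mod 83 = 69.
m = m₂ + h·q = 54 + 69·71 = 4953.

4953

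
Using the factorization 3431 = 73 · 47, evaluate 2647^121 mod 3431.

Mod 73: 2647 ≡ 19; by Fermat, exponent reduces to 121 mod 72 = 49; 19^49 ≡ 6 (mod 73).
Mod 47: 2647 ≡ 15; by Fermat, exponent reduces to 121 mod 46 = 29; 15^29 ≡ 13 (mod 47).
Combine by CRT: x ≡ 6 (mod 73), x ≡ 13 (mod 47) ⇒ x ≡ 2269 (mod 3431).

2269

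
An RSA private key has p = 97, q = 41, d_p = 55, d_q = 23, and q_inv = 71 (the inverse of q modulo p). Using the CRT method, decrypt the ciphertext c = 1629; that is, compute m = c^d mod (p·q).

m₁ = c^(d_p) mod p: c ≡ 77 (mod 97), and 77^55 mod 97 = 28.
m₂ = c^(d_q) mod q: c ≡ 30 (mod 41), and 30^23 mod 41 = 19.
h = q_inv·(m₁ − m₂) mod p = 71·(28 − 19) mod 97 = 57.
m = m₂ + h·q = 19 + 57·41 = 2356.

2356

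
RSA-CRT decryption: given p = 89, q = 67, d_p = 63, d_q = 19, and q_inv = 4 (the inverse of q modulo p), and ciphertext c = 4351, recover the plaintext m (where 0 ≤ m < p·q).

1975

m₁ = c^(d_p) mod p: c ≡ 79 (mod 89), and 79^63 mod 89 = 17.
m₂ = c^(d_q) mod q: c ≡ 63 (mod 67), and 63^19 mod 67 = 32.
h = q_inv·(m₁ − m₂) mod p = 4·(17 − 32) mod 89 = 29.
m = m₂ + h·q = 32 + 29·67 = 1975.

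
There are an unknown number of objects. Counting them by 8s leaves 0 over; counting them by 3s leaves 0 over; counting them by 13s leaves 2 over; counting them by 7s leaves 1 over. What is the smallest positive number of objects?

288

The moduli are pairwise coprime; M = 8·3·13·7 = 2184.
M/8 = 273; 273 ≡ 1 (mod 8), inverse 1.
M/3 = 728; 728 ≡ 2 (mod 3); 2·2 ≡ 1, so inverse 2.
M/13 = 168; 168 ≡ 12 (mod 13); 12·12 ≡ 1, so inverse 12.
M/7 = 312; 312 ≡ 4 (mod 7); 4·2 ≡ 1, so inverse 2.
N ≡ 0·273·1 + 0·728·2 + 2·168·12 + 1·312·2 = 4656.
4656 mod 2184 = 288.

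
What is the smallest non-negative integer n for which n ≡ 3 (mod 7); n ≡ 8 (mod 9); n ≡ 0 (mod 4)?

From n ≡ 3 (mod 7) write n = 3 + 7t. Substituting into n ≡ 8 (mod 9) gives 7t ≡ 5 (mod 9), and since 7⁻¹ ≡ 4 (mod 9), t ≡ 2. Hence n ≡ 3 + 7·2 = 17 (mod 63).
From n ≡ 17 (mod 63) write n = 17 + 63t. Substituting into n ≡ 0 (mod 4) gives 63t ≡ 3 (mod 4), and since 3⁻¹ ≡ 3 (mod 4), t ≡ 1. Hence n ≡ 17 + 63·1 = 80 (mod 252).

80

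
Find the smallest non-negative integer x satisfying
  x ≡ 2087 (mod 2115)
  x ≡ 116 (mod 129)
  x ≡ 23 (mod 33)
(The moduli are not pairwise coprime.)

128987

Combine the congruences pairwise.
gcd(2115, 129) = 3 and 3 | (116 − 2087), so the pair is consistent; merging gives x ≡ 38042 (mod 90945), where 90945 = lcm(2115, 129).
gcd(90945, 33) = 3 and 3 | (23 − 38042), so the pair is consistent; merging gives x ≡ 128987 (mod 1000395), where 1000395 = lcm(90945, 33).
The solution is unique modulo lcm(2115, 129, 33) = 1000395.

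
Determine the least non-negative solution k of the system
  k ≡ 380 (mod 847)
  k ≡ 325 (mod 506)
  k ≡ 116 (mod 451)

Combine the congruences pairwise.
gcd(847, 506) = 11 and 11 | (325 − 380), so the pair is consistent; merging gives k ≡ 26637 (mod 38962), where 38962 = lcm(847, 506).
gcd(38962, 451) = 11 and 11 | (116 − 26637), so the pair is consistent; merging gives k ≡ 844839 (mod 1597442), where 1597442 = lcm(38962, 451).
The solution is unique modulo lcm(847, 506, 451) = 1597442.

844839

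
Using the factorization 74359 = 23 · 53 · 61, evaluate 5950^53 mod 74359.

13900

Mod 23: 5950 ≡ 16; by Fermat, exponent reduces to 53 mod 22 = 9; 16^9 ≡ 8 (mod 23).
Mod 53: 5950 ≡ 14; by Fermat, exponent reduces to 53 mod 52 = 1; 14^1 ≡ 14 (mod 53).
Mod 61: 5950 ≡ 33; 33^53 ≡ 53 (mod 61).
Combine by CRT: x ≡ 8 (mod 23), x ≡ 14 (mod 53), x ≡ 53 (mod 61) ⇒ x ≡ 13900 (mod 74359).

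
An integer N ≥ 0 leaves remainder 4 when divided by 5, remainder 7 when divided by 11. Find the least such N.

From N ≡ 4 (mod 5) write N = 4 + 5t. Substituting into N ≡ 7 (mod 11) gives 5t ≡ 3 (mod 11), and since 5⁻¹ ≡ 9 (mod 11), t ≡ 5. Hence N ≡ 4 + 5·5 = 29 (mod 55).

29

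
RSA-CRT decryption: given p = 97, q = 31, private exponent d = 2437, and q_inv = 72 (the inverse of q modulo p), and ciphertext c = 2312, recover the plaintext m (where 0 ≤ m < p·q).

d_p = d mod (p−1) = 2437 mod 96 = 37; d_q = d mod (q−1) = 7.
m₁ = c^(d_p) mod p: c ≡ 81 (mod 97), and 81^37 mod 97 = 81.
m₂ = c^(d_q) mod q: c ≡ 18 (mod 31), and 18^7 mod 31 = 9.
h = q_inv·(m₁ − m₂) mod p = 72·(81 − 9) mod 97 = 43.
m = m₂ + h·q = 9 + 43·31 = 1342.

1342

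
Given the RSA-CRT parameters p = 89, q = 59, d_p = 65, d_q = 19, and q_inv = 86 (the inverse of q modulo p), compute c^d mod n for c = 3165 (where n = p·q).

5146

m₁ = c^(d_p) mod p: c ≡ 50 (mod 89), and 50^65 mod 89 = 73.
m₂ = c^(d_q) mod q: c ≡ 38 (mod 59), and 38^19 mod 59 = 13.
h = q_inv·(m₁ − m₂) mod p = 86·(73 − 13) mod 89 = 87.
m = m₂ + h·q = 13 + 87·59 = 5146.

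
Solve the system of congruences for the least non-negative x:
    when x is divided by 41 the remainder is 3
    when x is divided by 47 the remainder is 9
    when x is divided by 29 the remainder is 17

3816

The moduli are pairwise coprime; N = 41·47·29 = 55883.
N/41 = 1363; 1363 ≡ 10 (mod 41); 10·37 ≡ 1, so inverse 37.
N/47 = 1189; 1189 ≡ 14 (mod 47); 14·37 ≡ 1, so inverse 37.
N/29 = 1927; 1927 ≡ 13 (mod 29); 13·9 ≡ 1, so inverse 9.
x ≡ 3·1363·37 + 9·1189·37 + 17·1927·9 = 842061.
842061 mod 55883 = 3816.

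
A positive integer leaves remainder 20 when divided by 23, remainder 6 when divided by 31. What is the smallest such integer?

595

Combine the congruences pairwise.
From a ≡ 20 (mod 23) write a = 20 + 23t. Substituting into a ≡ 6 (mod 31) gives 23t ≡ 17 (mod 31), and since 23⁻¹ ≡ 27 (mod 31), t ≡ 25. Hence a ≡ 20 + 23·25 = 595 (mod 713).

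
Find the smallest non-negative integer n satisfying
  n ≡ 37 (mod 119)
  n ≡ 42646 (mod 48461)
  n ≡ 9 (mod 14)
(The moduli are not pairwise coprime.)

gcd(119, 48461) = 7 and 7 | (42646 − 37), so the pair is consistent; merging gives n ≡ 236490 (mod 823837), where 823837 = lcm(119, 48461).
gcd(823837, 14) = 7 and 7 | (9 − 236490), so the pair is consistent; merging gives n ≡ 1060327 (mod 1647674), where 1647674 = lcm(823837, 14).
The solution is unique modulo lcm(119, 48461, 14) = 1647674.

1060327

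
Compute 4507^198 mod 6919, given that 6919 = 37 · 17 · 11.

3294

Mod 37: 4507 ≡ 30; by Fermat, exponent reduces to 198 mod 36 = 18; 30^18 ≡ 1 (mod 37).
Mod 17: 4507 ≡ 2; by Fermat, exponent reduces to 198 mod 16 = 6; 2^6 ≡ 13 (mod 17).
Mod 11: 4507 ≡ 8; by Fermat, exponent reduces to 198 mod 10 = 8; 8^8 ≡ 5 (mod 11).
Combine by CRT: x ≡ 1 (mod 37), x ≡ 13 (mod 17), x ≡ 5 (mod 11) ⇒ x ≡ 3294 (mod 6919).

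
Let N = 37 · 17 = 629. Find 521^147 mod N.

Mod 37: 521 ≡ 3; by Fermat, exponent reduces to 147 mod 36 = 3; 3^3 ≡ 27 (mod 37).
Mod 17: 521 ≡ 11; by Fermat, exponent reduces to 147 mod 16 = 3; 11^3 ≡ 5 (mod 17).
Combine by CRT: x ≡ 27 (mod 37), x ≡ 5 (mod 17) ⇒ x ≡ 175 (mod 629).

175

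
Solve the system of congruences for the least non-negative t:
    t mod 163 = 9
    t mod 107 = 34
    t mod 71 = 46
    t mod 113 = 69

128262753

The moduli are pairwise coprime; N = 163·107·71·113 = 139929143.
N/163 = 858461; 858461 ≡ 103 (mod 163); 103·19 ≡ 1, so inverse 19.
N/107 = 1307749; 1307749 ≡ 102 (mod 107); 102·64 ≡ 1, so inverse 64.
N/71 = 1970833; 1970833 ≡ 15 (mod 71); 15·19 ≡ 1, so inverse 19.
N/113 = 1238311; 1238311 ≡ 57 (mod 113); 57·2 ≡ 1, so inverse 2.
t ≡ 9·858461·19 + 34·1307749·64 + 46·1970833·19 + 69·1238311·2 = 4885853615.
4885853615 mod 139929143 = 128262753.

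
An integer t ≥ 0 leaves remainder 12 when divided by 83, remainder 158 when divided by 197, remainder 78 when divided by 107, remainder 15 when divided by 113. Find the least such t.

66991387

The moduli are pairwise coprime; N = 83·197·107·113 = 197699941.
N/83 = 2381927; 2381927 ≡ 76 (mod 83); 76·71 ≡ 1, so inverse 71.
N/197 = 1003553; 1003553 ≡ 35 (mod 197); 35·152 ≡ 1, so inverse 152.
N/107 = 1847663; 1847663 ≡ 94 (mod 107); 94·74 ≡ 1, so inverse 74.
N/113 = 1749557; 1749557 ≡ 91 (mod 113); 91·77 ≡ 1, so inverse 77.
t ≡ 12·2381927·71 + 158·1003553·152 + 78·1847663·74 + 15·1749557·77 = 38816179823.
38816179823 mod 197699941 = 66991387.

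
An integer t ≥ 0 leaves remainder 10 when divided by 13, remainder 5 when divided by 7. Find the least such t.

From t ≡ 10 (mod 13) write t = 10 + 13s. Substituting into t ≡ 5 (mod 7) gives 13s ≡ 2 (mod 7), and since 6⁻¹ ≡ 6 (mod 7), s ≡ 5. Hence t ≡ 10 + 13·5 = 75 (mod 91).

75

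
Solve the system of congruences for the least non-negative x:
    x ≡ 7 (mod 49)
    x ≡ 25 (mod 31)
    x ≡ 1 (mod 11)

From x ≡ 7 (mod 49) write x = 7 + 49t. Substituting into x ≡ 25 (mod 31) gives 49t ≡ 18 (mod 31), and since 18⁻¹ ≡ 19 (mod 31), t ≡ 1. Hence x ≡ 7 + 49·1 = 56 (mod 1519).
From x ≡ 56 (mod 1519) write x = 56 + 1519t. Substituting into x ≡ 1 (mod 11) gives 1519t ≡ 0 (mod 11), and since 1⁻¹ ≡ 1 (mod 11), t ≡ 0. Hence x ≡ 56 + 1519·0 = 56 (mod 16709).

56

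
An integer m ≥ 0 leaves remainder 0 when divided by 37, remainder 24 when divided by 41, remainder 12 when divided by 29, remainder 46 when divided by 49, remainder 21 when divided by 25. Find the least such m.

Combine the congruences pairwise.
From m ≡ 0 (mod 37) write m = 0 + 37t. Substituting into m ≡ 24 (mod 41) gives 37t ≡ 24 (mod 41), and since 37⁻¹ ≡ 10 (mod 41), t ≡ 35. Hence m ≡ 0 + 37·35 = 1295 (mod 1517).
From m ≡ 1295 (mod 1517) write m = 1295 + 1517t. Substituting into m ≡ 12 (mod 29) gives 1517t ≡ 22 (mod 29), and since 9⁻¹ ≡ 13 (mod 29), t ≡ 25. Hence m ≡ 1295 + 1517·25 = 39220 (mod 43993).
From m ≡ 39220 (mod 43993) write m = 39220 + 43993t. Substituting into m ≡ 46 (mod 49) gives 43993t ≡ 26 (mod 49), and since 40⁻¹ ≡ 38 (mod 49), t ≡ 8. Hence m ≡ 39220 + 43993·8 = 391164 (mod 2155657).
From m ≡ 391164 (mod 2155657) write m = 391164 + 2155657t. Substituting into m ≡ 21 (mod 25) gives 2155657t ≡ 7 (mod 25), and since 7⁻¹ ≡ 18 (mod 25), t ≡ 1. Hence m ≡ 391164 + 2155657·1 = 2546821 (mod 53891425).

2546821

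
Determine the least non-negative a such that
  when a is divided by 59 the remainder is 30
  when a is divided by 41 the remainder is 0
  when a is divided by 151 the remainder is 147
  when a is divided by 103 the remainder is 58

The moduli are pairwise coprime; N = 59·41·151·103 = 37622707.
N/59 = 637673; 637673 ≡ 1 (mod 59), inverse 1.
N/41 = 917627; 917627 ≡ 6 (mod 41); 6·7 ≡ 1, so inverse 7.
N/151 = 249157; 249157 ≡ 7 (mod 151); 7·108 ≡ 1, so inverse 108.
N/103 = 365269; 365269 ≡ 31 (mod 103); 31·10 ≡ 1, so inverse 10.
a ≡ 30·637673·1 + 0·917627·7 + 147·249157·108 + 58·365269·10 = 4186602742.
4186602742 mod 37622707 = 10482265.

10482265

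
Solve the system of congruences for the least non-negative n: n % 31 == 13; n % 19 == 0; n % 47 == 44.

The moduli are pairwise coprime; M = 31·19·47 = 27683.
M/31 = 893; 893 ≡ 25 (mod 31); 25·5 ≡ 1, so inverse 5.
M/19 = 1457; 1457 ≡ 13 (mod 19); 13·3 ≡ 1, so inverse 3.
M/47 = 589; 589 ≡ 25 (mod 47); 25·32 ≡ 1, so inverse 32.
n ≡ 13·893·5 + 0·1457·3 + 44·589·32 = 887357.
887357 mod 27683 = 1501.

1501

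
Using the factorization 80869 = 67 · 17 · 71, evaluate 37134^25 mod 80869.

34436

Mod 67: 37134 ≡ 16; 16^25 ≡ 65 (mod 67).
Mod 17: 37134 ≡ 6; by Fermat, exponent reduces to 25 mod 16 = 9; 6^9 ≡ 11 (mod 17).
Mod 71: 37134 ≡ 1; 1^25 ≡ 1 (mod 71).
Combine by CRT: x ≡ 65 (mod 67), x ≡ 11 (mod 17), x ≡ 1 (mod 71) ⇒ x ≡ 34436 (mod 80869).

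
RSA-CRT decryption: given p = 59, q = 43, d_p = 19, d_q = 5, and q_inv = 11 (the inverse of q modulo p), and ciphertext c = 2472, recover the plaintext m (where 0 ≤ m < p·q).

m₁ = c^(d_p) mod p: c ≡ 53 (mod 59), and 53^19 mod 59 = 25.
m₂ = c^(d_q) mod q: c ≡ 21 (mod 43), and 21^5 mod 43 = 4.
h = q_inv·(m₁ − m₂) mod p = 11·(25 − 4) mod 59 = 54.
m = m₂ + h·q = 4 + 54·43 = 2326.

2326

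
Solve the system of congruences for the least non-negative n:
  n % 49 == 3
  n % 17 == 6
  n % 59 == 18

24503

The moduli are pairwise coprime; M = 49·17·59 = 49147.
M/49 = 1003; 1003 ≡ 23 (mod 49); 23·32 ≡ 1, so inverse 32.
M/17 = 2891; 2891 ≡ 1 (mod 17), inverse 1.
M/59 = 833; 833 ≡ 7 (mod 59); 7·17 ≡ 1, so inverse 17.
n ≡ 3·1003·32 + 6·2891·1 + 18·833·17 = 368532.
368532 mod 49147 = 24503.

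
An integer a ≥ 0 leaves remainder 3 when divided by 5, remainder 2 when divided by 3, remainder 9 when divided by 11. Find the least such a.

The moduli are pairwise coprime; N = 5·3·11 = 165.
N/5 = 33; 33 ≡ 3 (mod 5); 3·2 ≡ 1, so inverse 2.
N/3 = 55; 55 ≡ 1 (mod 3), inverse 1.
N/11 = 15; 15 ≡ 4 (mod 11); 4·3 ≡ 1, so inverse 3.
a ≡ 3·33·2 + 2·55·1 + 9·15·3 = 713.
713 mod 165 = 53.

53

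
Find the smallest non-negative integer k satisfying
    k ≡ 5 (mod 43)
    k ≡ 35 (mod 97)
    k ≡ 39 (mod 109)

267852

Combine the congruences pairwise.
From k ≡ 5 (mod 43) write k = 5 + 43t. Substituting into k ≡ 35 (mod 97) gives 43t ≡ 30 (mod 97), and since 43⁻¹ ≡ 88 (mod 97), t ≡ 21. Hence k ≡ 5 + 43·21 = 908 (mod 4171).
From k ≡ 908 (mod 4171) write k = 908 + 4171t. Substituting into k ≡ 39 (mod 109) gives 4171t ≡ 3 (mod 109), and since 29⁻¹ ≡ 94 (mod 109), t ≡ 64. Hence k ≡ 908 + 4171·64 = 267852 (mod 454639).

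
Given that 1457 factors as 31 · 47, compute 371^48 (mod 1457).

683

Mod 31: 371 ≡ 30; by Fermat, exponent reduces to 48 mod 30 = 18; 30^18 ≡ 1 (mod 31).
Mod 47: 371 ≡ 42; by Fermat, exponent reduces to 48 mod 46 = 2; 42^2 ≡ 25 (mod 47).
Combine by CRT: x ≡ 1 (mod 31), x ≡ 25 (mod 47) ⇒ x ≡ 683 (mod 1457).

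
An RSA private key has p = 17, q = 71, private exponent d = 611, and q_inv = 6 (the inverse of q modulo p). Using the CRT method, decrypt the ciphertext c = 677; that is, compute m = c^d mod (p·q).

d_p = d mod (p−1) = 611 mod 16 = 3; d_q = d mod (q−1) = 51.
m₁ = c^(d_p) mod p: c ≡ 14 (mod 17), and 14^3 mod 17 = 7.
m₂ = c^(d_q) mod q: c ≡ 38 (mod 71), and 38^51 mod 71 = 49.
h = q_inv·(m₁ − m₂) mod p = 6·(7 − 49) mod 17 = 3.
m = m₂ + h·q = 49 + 3·71 = 262.

262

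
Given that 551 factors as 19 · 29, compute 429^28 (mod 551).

Mod 19: 429 ≡ 11; by Fermat, exponent reduces to 28 mod 18 = 10; 11^10 ≡ 11 (mod 19).
Mod 29: 429 ≡ 23; since 28 | 28, by Fermat 23^28 ≡ 1 (mod 29).
Combine by CRT: x ≡ 11 (mod 19), x ≡ 1 (mod 29) ⇒ x ≡ 30 (mod 551).

30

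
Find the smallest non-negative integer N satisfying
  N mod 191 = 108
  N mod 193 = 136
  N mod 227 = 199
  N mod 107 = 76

From N ≡ 108 (mod 191) write N = 108 + 191t. Substituting into N ≡ 136 (mod 193) gives 191t ≡ 28 (mod 193), and since 191⁻¹ ≡ 96 (mod 193), t ≡ 179. Hence N ≡ 108 + 191·179 = 34297 (mod 36863).
From N ≡ 34297 (mod 36863) write N = 34297 + 36863t. Substituting into N ≡ 199 (mod 227) gives 36863t ≡ 179 (mod 227), and since 89⁻¹ ≡ 176 (mod 227), t ≡ 178. Hence N ≡ 34297 + 36863·178 = 6595911 (mod 8367901).
From N ≡ 6595911 (mod 8367901) write N = 6595911 + 8367901t. Substituting into N ≡ 76 (mod 107) gives 8367901t ≡ 73 (mod 107), and since 73⁻¹ ≡ 22 (mod 107), t ≡ 1. Hence N ≡ 6595911 + 8367901·1 = 14963812 (mod 895365407).

14963812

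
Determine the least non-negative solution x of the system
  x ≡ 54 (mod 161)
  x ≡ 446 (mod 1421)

20340

gcd(161, 1421) = 7 and 7 | (446 − 54), so the pair is consistent; merging gives x ≡ 20340 (mod 32683), where 32683 = lcm(161, 1421).
The solution is unique modulo lcm(161, 1421) = 32683.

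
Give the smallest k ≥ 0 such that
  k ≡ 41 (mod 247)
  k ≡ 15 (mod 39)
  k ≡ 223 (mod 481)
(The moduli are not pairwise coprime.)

gcd(247, 39) = 13 and 13 | (15 − 41), so the pair is consistent; merging gives k ≡ 288 (mod 741), where 741 = lcm(247, 39).
gcd(741, 481) = 13 and 13 | (223 − 288), so the pair is consistent; merging gives k ≡ 6957 (mod 27417), where 27417 = lcm(741, 481).
The solution is unique modulo lcm(247, 39, 481) = 27417.

6957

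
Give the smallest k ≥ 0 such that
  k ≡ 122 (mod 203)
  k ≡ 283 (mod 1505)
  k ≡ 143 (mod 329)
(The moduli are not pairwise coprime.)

Combine the congruences pairwise.
gcd(203, 1505) = 7 and 7 | (283 − 122), so the pair is consistent; merging gives k ≡ 22858 (mod 43645), where 43645 = lcm(203, 1505).
gcd(43645, 329) = 7 and 7 | (143 − 22858), so the pair is consistent; merging gives k ≡ 284728 (mod 2051315), where 2051315 = lcm(43645, 329).
The solution is unique modulo lcm(203, 1505, 329) = 2051315.

284728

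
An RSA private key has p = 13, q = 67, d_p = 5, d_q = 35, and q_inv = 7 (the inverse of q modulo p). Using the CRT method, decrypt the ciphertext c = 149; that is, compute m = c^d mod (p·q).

m₁ = c^(d_p) mod p: c ≡ 6 (mod 13), and 6^5 mod 13 = 2.
m₂ = c^(d_q) mod q: c ≡ 15 (mod 67), and 15^35 mod 67 = 24.
h = q_inv·(m₁ − m₂) mod p = 7·(2 − 24) mod 13 = 2.
m = m₂ + h·q = 24 + 2·67 = 158.

158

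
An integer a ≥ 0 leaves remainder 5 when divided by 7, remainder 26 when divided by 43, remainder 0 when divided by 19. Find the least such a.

4541

The moduli are pairwise coprime; N = 7·43·19 = 5719.
N/7 = 817; 817 ≡ 5 (mod 7); 5·3 ≡ 1, so inverse 3.
N/43 = 133; 133 ≡ 4 (mod 43); 4·11 ≡ 1, so inverse 11.
N/19 = 301; 301 ≡ 16 (mod 19); 16·6 ≡ 1, so inverse 6.
a ≡ 5·817·3 + 26·133·11 + 0·301·6 = 50293.
50293 mod 5719 = 4541.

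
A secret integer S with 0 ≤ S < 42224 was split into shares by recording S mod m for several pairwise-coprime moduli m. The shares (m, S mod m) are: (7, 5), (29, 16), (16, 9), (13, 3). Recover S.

30553

From S ≡ 5 (mod 7) write S = 5 + 7t. Substituting into S ≡ 16 (mod 29) gives 7t ≡ 11 (mod 29), and since 7⁻¹ ≡ 25 (mod 29), t ≡ 14. Hence S ≡ 5 + 7·14 = 103 (mod 203).
From S ≡ 103 (mod 203) write S = 103 + 203t. Substituting into S ≡ 9 (mod 16) gives 203t ≡ 2 (mod 16), and since 11⁻¹ ≡ 3 (mod 16), t ≡ 6. Hence S ≡ 103 + 203·6 = 1321 (mod 3248).
From S ≡ 1321 (mod 3248) write S = 1321 + 3248t. Substituting into S ≡ 3 (mod 13) gives 3248t ≡ 8 (mod 13), and since 11⁻¹ ≡ 6 (mod 13), t ≡ 9. Hence S ≡ 1321 + 3248·9 = 30553 (mod 42224).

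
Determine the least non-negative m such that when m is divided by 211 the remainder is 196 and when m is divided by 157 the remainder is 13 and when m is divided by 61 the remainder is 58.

652819

From m ≡ 196 (mod 211) write m = 196 + 211t. Substituting into m ≡ 13 (mod 157) gives 211t ≡ 131 (mod 157), and since 54⁻¹ ≡ 32 (mod 157), t ≡ 110. Hence m ≡ 196 + 211·110 = 23406 (mod 33127).
From m ≡ 23406 (mod 33127) write m = 23406 + 33127t. Substituting into m ≡ 58 (mod 61) gives 33127t ≡ 15 (mod 61), and since 4⁻¹ ≡ 46 (mod 61), t ≡ 19. Hence m ≡ 23406 + 33127·19 = 652819 (mod 2020747).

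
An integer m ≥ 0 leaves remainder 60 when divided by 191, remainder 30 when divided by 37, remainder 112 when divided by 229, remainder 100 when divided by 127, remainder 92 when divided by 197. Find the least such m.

11723205127

The moduli are pairwise coprime; N = 191·37·229·127·197 = 40489323517.
N/191 = 211985987; 211985987 ≡ 53 (mod 191); 53·173 ≡ 1, so inverse 173.
N/37 = 1094306041; 1094306041 ≡ 35 (mod 37); 35·18 ≡ 1, so inverse 18.
N/229 = 176809273; 176809273 ≡ 205 (mod 229); 205·124 ≡ 1, so inverse 124.
N/127 = 318813571; 318813571 ≡ 10 (mod 127); 10·89 ≡ 1, so inverse 89.
N/197 = 205529561; 205529561 ≡ 52 (mod 197); 52·72 ≡ 1, so inverse 72.
m ≡ 60·211985987·173 + 30·1094306041·18 + 112·176809273·124 + 100·318813571·89 + 92·205529561·72 = 9445735584588.
9445735584588 mod 40489323517 = 11723205127.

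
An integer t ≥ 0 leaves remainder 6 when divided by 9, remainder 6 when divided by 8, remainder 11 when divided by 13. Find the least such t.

Combine the congruences pairwise.
From t ≡ 6 (mod 9) write t = 6 + 9s. Substituting into t ≡ 6 (mod 8) gives 9s ≡ 0 (mod 8), and since 1⁻¹ ≡ 1 (mod 8), s ≡ 0. Hence t ≡ 6 + 9·0 = 6 (mod 72).
From t ≡ 6 (mod 72) write t = 6 + 72s. Substituting into t ≡ 11 (mod 13) gives 72s ≡ 5 (mod 13), and since 7⁻¹ ≡ 2 (mod 13), s ≡ 10. Hence t ≡ 6 + 72·10 = 726 (mod 936).

726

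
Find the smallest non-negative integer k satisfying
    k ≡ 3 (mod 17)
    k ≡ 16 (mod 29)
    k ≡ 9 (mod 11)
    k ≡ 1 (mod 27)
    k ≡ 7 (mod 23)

3008476

The moduli are pairwise coprime; N = 17·29·11·27·23 = 3367683.
N/17 = 198099; 198099 ≡ 15 (mod 17); 15·8 ≡ 1, so inverse 8.
N/29 = 116127; 116127 ≡ 11 (mod 29); 11·8 ≡ 1, so inverse 8.
N/11 = 306153; 306153 ≡ 1 (mod 11), inverse 1.
N/27 = 124729; 124729 ≡ 16 (mod 27); 16·22 ≡ 1, so inverse 22.
N/23 = 146421; 146421 ≡ 3 (mod 23); 3·8 ≡ 1, so inverse 8.
k ≡ 3·198099·8 + 16·116127·8 + 9·306153·1 + 1·124729·22 + 7·146421·8 = 33317623.
33317623 mod 3367683 = 3008476.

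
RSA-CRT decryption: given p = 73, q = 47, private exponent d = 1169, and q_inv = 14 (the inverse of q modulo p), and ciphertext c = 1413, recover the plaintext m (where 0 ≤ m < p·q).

159

d_p = d mod (p−1) = 1169 mod 72 = 17; d_q = d mod (q−1) = 19.
m₁ = c^(d_p) mod p: c ≡ 26 (mod 73), and 26^17 mod 73 = 13.
m₂ = c^(d_q) mod q: c ≡ 3 (mod 47), and 3^19 mod 47 = 18.
h = q_inv·(m₁ − m₂) mod p = 14·(13 − 18) mod 73 = 3.
m = m₂ + h·q = 18 + 3·47 = 159.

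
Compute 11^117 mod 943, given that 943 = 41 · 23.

628

Mod 41: 11 ≡ 11; by Fermat, exponent reduces to 117 mod 40 = 37; 11^37 ≡ 13 (mod 41).
Mod 23: 11 ≡ 11; by Fermat, exponent reduces to 117 mod 22 = 7; 11^7 ≡ 7 (mod 23).
Combine by CRT: x ≡ 13 (mod 41), x ≡ 7 (mod 23) ⇒ x ≡ 628 (mod 943).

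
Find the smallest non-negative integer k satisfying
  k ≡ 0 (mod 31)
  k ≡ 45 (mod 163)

1023

From k ≡ 0 (mod 31) write k = 0 + 31t. Substituting into k ≡ 45 (mod 163) gives 31t ≡ 45 (mod 163), and since 31⁻¹ ≡ 142 (mod 163), t ≡ 33. Hence k ≡ 0 + 31·33 = 1023 (mod 5053).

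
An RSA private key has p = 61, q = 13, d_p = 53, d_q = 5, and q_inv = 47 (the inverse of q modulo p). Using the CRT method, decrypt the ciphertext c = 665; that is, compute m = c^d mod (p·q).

m₁ = c^(d_p) mod p: c ≡ 55 (mod 61), and 55^53 mod 61 = 26.
m₂ = c^(d_q) mod q: c ≡ 2 (mod 13), and 2^5 mod 13 = 6.
h = q_inv·(m₁ − m₂) mod p = 47·(26 − 6) mod 61 = 25.
m = m₂ + h·q = 6 + 25·13 = 331.

331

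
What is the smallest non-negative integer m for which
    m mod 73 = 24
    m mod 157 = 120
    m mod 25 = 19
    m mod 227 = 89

The moduli are pairwise coprime; N = 73·157·25·227 = 65041175.
N/73 = 890975; 890975 ≡ 10 (mod 73); 10·22 ≡ 1, so inverse 22.
N/157 = 414275; 414275 ≡ 109 (mod 157); 109·121 ≡ 1, so inverse 121.
N/25 = 2601647; 2601647 ≡ 22 (mod 25); 22·8 ≡ 1, so inverse 8.
N/227 = 286525; 286525 ≡ 51 (mod 227); 51·138 ≡ 1, so inverse 138.
m ≡ 24·890975·22 + 120·414275·121 + 19·2601647·8 + 89·286525·138 = 10400258194.
10400258194 mod 65041175 = 58711369.

58711369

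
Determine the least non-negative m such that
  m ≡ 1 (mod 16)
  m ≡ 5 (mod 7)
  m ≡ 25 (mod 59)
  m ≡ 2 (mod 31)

The moduli are pairwise coprime; N = 16·7·59·31 = 204848.
N/16 = 12803; 12803 ≡ 3 (mod 16); 3·11 ≡ 1, so inverse 11.
N/7 = 29264; 29264 ≡ 4 (mod 7); 4·2 ≡ 1, so inverse 2.
N/59 = 3472; 3472 ≡ 50 (mod 59); 50·13 ≡ 1, so inverse 13.
N/31 = 6608; 6608 ≡ 5 (mod 31); 5·25 ≡ 1, so inverse 25.
m ≡ 1·12803·11 + 5·29264·2 + 25·3472·13 + 2·6608·25 = 1892273.
1892273 mod 204848 = 48641.

48641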